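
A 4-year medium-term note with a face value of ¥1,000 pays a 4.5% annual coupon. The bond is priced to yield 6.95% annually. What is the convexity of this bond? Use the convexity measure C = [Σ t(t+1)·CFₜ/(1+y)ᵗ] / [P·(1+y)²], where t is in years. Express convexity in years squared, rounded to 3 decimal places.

15.957

With y = 0.0695:
  t   CF        PV=CF/(1+0.0695)^t    t·PV        t(t+1)·PV
  1        45.00        42.0757        42.0757          84.1515
  2        45.00        39.3415        78.6830         236.0490
  3        45.00        36.7849       110.3548         441.4194
  4     1,045.00       798.7174     3,194.8695      15,974.3476
  Σ                    916.9196     3,425.9831      16,735.9675
P = 916.9196.
Convexity = Σ t(t+1)·PV / [P·(1+y)²] = 16,735.9675 / (916.9196 × 1.143830) = 15.95725.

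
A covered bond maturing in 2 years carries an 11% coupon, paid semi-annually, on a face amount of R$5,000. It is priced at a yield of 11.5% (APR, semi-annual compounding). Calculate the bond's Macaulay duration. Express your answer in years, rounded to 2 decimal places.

1.85 years

Periodic yield y = 0.0575. Discount each cash flow and weight by its period:
  t   CF        PV=CF/(1+0.0575)^t    t·PV
  1       275.00       260.0473       260.0473
  2       275.00       245.9076       491.8152
  3       275.00       232.5367       697.6102
  4     5,275.00     4,217.9455    16,871.7818
  Σ                  4,956.4371    18,321.2545
Price P = Σ PV = 4,956.4371.
Macaulay duration = Σ(t·PV) / P = 18,321.2545 / 4,956.4371 = 3.69646 half-year periods.
In years: 3.69646 / 2 = 1.84823 years.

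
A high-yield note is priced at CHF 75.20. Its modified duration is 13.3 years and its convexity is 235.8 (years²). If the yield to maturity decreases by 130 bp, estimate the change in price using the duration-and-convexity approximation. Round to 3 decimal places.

+CHF 14.500

Duration effect: -D_mod·Δy = -13.3 × (-0.013) = +0.172900
Convexity effect: ½·C·(Δy)² = 0.5 × 235.8 × (-0.013)² = +0.0199251
ΔP/P ≈ +0.172900 + 0.0199251 = +0.1928251
ΔP ≈ 75.20 × (+0.1928251) = +14.50044752.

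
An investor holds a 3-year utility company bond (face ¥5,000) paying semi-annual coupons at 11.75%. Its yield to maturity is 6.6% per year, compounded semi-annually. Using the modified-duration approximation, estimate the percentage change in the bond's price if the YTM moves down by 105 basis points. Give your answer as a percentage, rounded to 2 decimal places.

+2.68%

Periodic yield y = 0.033. Modified duration first:
  t   CF        PV=CF/(1+0.033)^t    t·PV
  1       293.75       284.3659       284.3659
  2       293.75       275.2816       550.5633
  3       293.75       266.4875       799.4626
  4       293.75       257.9744     1,031.8975
  5       293.75       249.7332     1,248.6660
  6     5,293.75     4,356.7386    26,140.4313
  Σ                  5,690.5812    30,055.3866
P = 5,690.5812; D_Mac = 5.28160 half-year periods = 2.64080 yrs; D_mod = 2.64080/(1+0.033) = 2.55644 yrs.
ΔP/P ≈ -D_mod · Δy = -2.55644 × (-0.0105) = +0.026843 = +2.6843%.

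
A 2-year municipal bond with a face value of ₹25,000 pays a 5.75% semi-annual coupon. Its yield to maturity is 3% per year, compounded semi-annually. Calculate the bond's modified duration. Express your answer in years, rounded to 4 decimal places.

Periodic yield y = 0.015. First find Macaulay duration:
  t   CF        PV=CF/(1+0.015)^t    t·PV
  1       718.75       708.1281       708.1281
  2       718.75       697.6631     1,395.3263
  3       718.75       687.3528     2,062.0585
  4    25,718.75    24,231.8007    96,927.2027
  Σ                 26,324.9447   101,092.7156
P = 26,324.9447; Macaulay duration = 101,092.7156 / 26,324.9447 = 3.84019 half-year periods = 1.92009 years.
Modified duration = D_Mac / (1 + y) = 1.92009 / 1.015 = 1.89172 years.

1.8917 years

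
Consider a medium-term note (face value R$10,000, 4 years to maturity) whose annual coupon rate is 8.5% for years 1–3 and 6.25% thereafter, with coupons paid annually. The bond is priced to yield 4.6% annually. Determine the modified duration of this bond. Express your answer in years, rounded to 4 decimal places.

3.4203 years

Periodic yield y = 0.046. First find Macaulay duration:
  t   CF        PV=CF/(1+0.046)^t    t·PV
  1       850.00       812.6195       812.6195
  2       850.00       776.8829     1,553.7658
  3       850.00       742.7179     2,228.1536
  4    10,625.00     8,875.6915    35,502.7662
  Σ                 11,207.9118    40,097.3050
P = 11,207.9118; Macaulay duration = 40,097.3050 / 11,207.9118 = 3.57759 years.
Modified duration = D_Mac / (1 + y) = 3.57759 / 1.046 = 3.42026 years.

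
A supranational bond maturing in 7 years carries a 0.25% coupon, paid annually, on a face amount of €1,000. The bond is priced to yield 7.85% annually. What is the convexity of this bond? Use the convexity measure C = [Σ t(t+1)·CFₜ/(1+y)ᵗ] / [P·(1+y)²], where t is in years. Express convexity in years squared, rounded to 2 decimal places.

47.50

With y = 0.0785:
  t   CF        PV=CF/(1+0.0785)^t    t·PV        t(t+1)·PV
  1         2.50         2.3180         2.3180           4.6361
  2         2.50         2.1493         4.2986          12.8959
  3         2.50         1.9929         5.9786          23.9145
  4         2.50         1.8478         7.3913          36.9564
  5         2.50         1.7133         8.5666          51.3997
  6         2.50         1.5886         9.5317          66.7219
  7     1,002.50       590.6679     4,134.6750      33,077.3998
  Σ                    602.2778     4,172.7598      33,273.9242
P = 602.2778.
Convexity = Σ t(t+1)·PV / [P·(1+y)²] = 33,273.9242 / (602.2778 × 1.163162) = 47.49707.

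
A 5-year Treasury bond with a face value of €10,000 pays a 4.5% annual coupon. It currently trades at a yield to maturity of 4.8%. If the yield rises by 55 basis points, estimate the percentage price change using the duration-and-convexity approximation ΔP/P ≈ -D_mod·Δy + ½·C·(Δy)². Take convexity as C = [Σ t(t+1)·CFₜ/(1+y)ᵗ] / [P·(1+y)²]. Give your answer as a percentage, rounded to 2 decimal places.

With y = 0.048:
  t   CF        PV=CF/(1+0.048)^t    t·PV        t(t+1)·PV
  1       450.00       429.3893       429.3893         858.7786
  2       450.00       409.7226       819.4453       2,458.3358
  3       450.00       390.9567     1,172.8701       4,691.4805
  4       450.00       373.0503     1,492.2012       7,461.0058
  5    10,450.00     8,266.2755    41,331.3777     247,988.2660
  Σ                  9,869.3945    45,245.2835     263,457.8667
P = 9,869.3945; D_Mac = 4.58440 yrs; D_mod = 4.37443 yrs; C = 24.30514.
Duration effect: -4.37443 × (+0.0055) = -0.024059
Convexity effect: 0.5 × 24.30514 × (0.0055)² = +0.0003676
ΔP/P ≈ -0.024059 + 0.0003676 = -0.023692 = -2.3692%.

-2.37%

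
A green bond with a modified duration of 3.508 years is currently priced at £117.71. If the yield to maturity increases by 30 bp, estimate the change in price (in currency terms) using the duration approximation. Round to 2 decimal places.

-£1.24

Duration approximation: ΔP/P ≈ -D_mod · Δy = -3.508 × (+0.003) = -0.010524.
ΔP ≈ 117.71 × (-0.010524) = -1.23878004.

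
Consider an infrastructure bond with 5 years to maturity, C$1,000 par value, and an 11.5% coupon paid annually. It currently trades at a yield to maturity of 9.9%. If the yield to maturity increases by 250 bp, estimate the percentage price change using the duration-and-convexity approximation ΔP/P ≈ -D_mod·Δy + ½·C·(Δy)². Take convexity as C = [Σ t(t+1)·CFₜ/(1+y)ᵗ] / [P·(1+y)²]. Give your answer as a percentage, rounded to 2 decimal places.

With y = 0.099:
  t   CF        PV=CF/(1+0.099)^t    t·PV        t(t+1)·PV
  1       115.00       104.6406       104.6406         209.2812
  2       115.00        95.2144       190.4287         571.2862
  3       115.00        86.6373       259.9118       1,039.6472
  4       115.00        78.8328       315.3313       1,576.6564
  5     1,115.00       695.4828     3,477.4141      20,864.4845
  Σ                  1,060.8079     4,347.7265      24,261.3556
P = 1,060.8079; D_Mac = 4.09851 yrs; D_mod = 3.72930 yrs; C = 18.93577.
Duration effect: -3.72930 × (+0.025) = -0.093233
Convexity effect: 0.5 × 18.93577 × (0.025)² = +0.0059174
ΔP/P ≈ -0.093233 + 0.0059174 = -0.087315 = -8.7315%.

-8.73%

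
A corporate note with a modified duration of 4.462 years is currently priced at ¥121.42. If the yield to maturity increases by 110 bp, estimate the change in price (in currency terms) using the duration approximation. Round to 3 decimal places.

Duration approximation: ΔP/P ≈ -D_mod · Δy = -4.462 × (+0.011) = -0.049082.
ΔP ≈ 121.42 × (-0.049082) = -5.95953644.

-¥5.960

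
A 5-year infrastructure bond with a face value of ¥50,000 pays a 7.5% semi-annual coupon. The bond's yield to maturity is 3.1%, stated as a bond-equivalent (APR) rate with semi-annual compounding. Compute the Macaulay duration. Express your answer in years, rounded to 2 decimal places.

Periodic yield y = 0.0155. Discount each cash flow and weight by its period:
  t   CF        PV=CF/(1+0.0155)^t    t·PV
  1     1,875.00     1,846.3811     1,846.3811
  2     1,875.00     1,818.1990     3,636.3980
  3     1,875.00     1,790.4471     5,371.3412
  4     1,875.00     1,763.1187     7,052.4750
  5     1,875.00     1,736.2075     8,681.0376
  6     1,875.00     1,709.7071    10,258.2424
  7     1,875.00     1,683.6111    11,785.2776
  8     1,875.00     1,657.9134    13,263.3075
  9     1,875.00     1,632.6080    14,693.4721
  10   51,875.00    44,479.3910   444,793.9099
  Σ                 60,117.5840   521,381.8424
Price P = Σ PV = 60,117.5840.
Macaulay duration = Σ(t·PV) / P = 521,381.8424 / 60,117.5840 = 8.67270 half-year periods.
In years: 8.67270 / 2 = 4.33635 years.

4.34 years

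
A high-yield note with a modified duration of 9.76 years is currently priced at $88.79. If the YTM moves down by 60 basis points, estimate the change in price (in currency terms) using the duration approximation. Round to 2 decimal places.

Duration approximation: ΔP/P ≈ -D_mod · Δy = -9.76 × (-0.006) = +0.058560.
ΔP ≈ 88.79 × (+0.058560) = +5.1995424.

+$5.20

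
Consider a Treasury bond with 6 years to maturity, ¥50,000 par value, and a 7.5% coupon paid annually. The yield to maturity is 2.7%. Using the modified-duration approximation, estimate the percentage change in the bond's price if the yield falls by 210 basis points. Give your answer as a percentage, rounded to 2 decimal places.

Periodic yield y = 0.027. Modified duration first:
  t   CF        PV=CF/(1+0.027)^t    t·PV
  1     3,750.00     3,651.4119     3,651.4119
  2     3,750.00     3,555.4157     7,110.8313
  3     3,750.00     3,461.9432    10,385.8296
  4     3,750.00     3,370.9281    13,483.7125
  5     3,750.00     3,282.3059    16,411.5294
  6    53,750.00    45,809.5269   274,857.1617
  Σ                 63,131.5317   325,900.4763
P = 63,131.5317; D_Mac = 5.16225 yrs; D_mod = 5.16225/(1+0.027) = 5.02653 yrs.
ΔP/P ≈ -D_mod · Δy = -5.02653 × (-0.021) = +0.105557 = +10.5557%.

+10.56%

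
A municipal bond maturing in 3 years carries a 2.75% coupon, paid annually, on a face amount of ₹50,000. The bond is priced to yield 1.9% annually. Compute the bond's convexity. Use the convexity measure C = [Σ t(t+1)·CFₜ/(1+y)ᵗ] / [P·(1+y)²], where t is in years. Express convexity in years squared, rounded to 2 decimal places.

11.15

With y = 0.019:
  t   CF        PV=CF/(1+0.019)^t    t·PV        t(t+1)·PV
  1     1,375.00     1,349.3621     1,349.3621       2,698.7242
  2     1,375.00     1,324.2023     2,648.4046       7,945.2137
  3    51,375.00    48,554.4773   145,663.4318     582,653.7271
  Σ                 51,228.0417   149,661.1985     593,297.6650
P = 51,228.0417.
Convexity = Σ t(t+1)·PV / [P·(1+y)²] = 593,297.6650 / (51,228.0417 × 1.038361) = 11.15364.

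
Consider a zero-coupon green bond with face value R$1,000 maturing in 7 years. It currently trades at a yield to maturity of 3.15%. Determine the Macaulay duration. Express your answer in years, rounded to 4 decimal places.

7.0000 years

A zero-coupon bond has a single cash flow at maturity, so its Macaulay duration equals its maturity: 7 years.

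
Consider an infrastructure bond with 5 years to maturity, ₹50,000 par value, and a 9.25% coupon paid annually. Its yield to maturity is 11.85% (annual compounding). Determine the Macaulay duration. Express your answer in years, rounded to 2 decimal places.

4.18 years

Periodic yield y = 0.1185. Discount each cash flow and weight by its year:
  t   CF        PV=CF/(1+0.1185)^t    t·PV
  1     4,625.00     4,135.0022     4,135.0022
  2     4,625.00     3,696.9175     7,393.8350
  3     4,625.00     3,305.2459     9,915.7376
  4     4,625.00     2,955.0701    11,820.2803
  5    54,625.00    31,204.0890   156,020.4450
  Σ                 45,296.3247   189,285.3001
Price P = Σ PV = 45,296.3247.
Macaulay duration = Σ(t·PV) / P = 189,285.3001 / 45,296.3247 = 4.17882 years.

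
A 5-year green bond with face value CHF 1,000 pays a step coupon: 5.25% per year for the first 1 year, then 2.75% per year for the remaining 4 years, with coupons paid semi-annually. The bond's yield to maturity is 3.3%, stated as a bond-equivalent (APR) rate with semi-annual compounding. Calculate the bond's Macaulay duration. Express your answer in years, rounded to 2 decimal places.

4.60 years

Periodic yield y = 0.0165. Discount each cash flow and weight by its period:
  t   CF        PV=CF/(1+0.0165)^t    t·PV
  1        26.25        25.8239        25.8239
  2        26.25        25.4047        50.8095
  3        13.75        13.0912        39.2737
  4        13.75        12.8787        51.5149
  5        13.75        12.6697        63.3484
  6        13.75        12.4640        74.7842
  7        13.75        12.2617        85.8320
  8        13.75        12.0627        96.5014
  9        13.75        11.8669       106.8018
  10    1,013.75       860.7104     8,607.1037
  Σ                    999.2339     9,201.7935
Price P = Σ PV = 999.2339.
Macaulay duration = Σ(t·PV) / P = 9,201.7935 / 999.2339 = 9.20885 half-year periods.
In years: 9.20885 / 2 = 4.60442 years.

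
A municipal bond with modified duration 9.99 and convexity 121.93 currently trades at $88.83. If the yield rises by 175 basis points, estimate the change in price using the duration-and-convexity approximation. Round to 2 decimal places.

-$13.87

Duration effect: -D_mod·Δy = -9.99 × (+0.0175) = -0.174825
Convexity effect: ½·C·(Δy)² = 0.5 × 121.93 × (0.0175)² = +0.01867053125
ΔP/P ≈ -0.174825 + 0.01867053125 = -0.15615446875
ΔP ≈ 88.83 × (-0.15615446875) = -13.8712014590625.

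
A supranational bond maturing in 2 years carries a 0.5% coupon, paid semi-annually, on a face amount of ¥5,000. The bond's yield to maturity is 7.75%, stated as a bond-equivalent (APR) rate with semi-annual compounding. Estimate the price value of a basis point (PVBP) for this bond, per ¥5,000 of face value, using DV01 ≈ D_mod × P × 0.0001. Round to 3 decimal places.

Periodic yield y = 0.03875.
  t   CF        PV=CF/(1+0.03875)^t    t·PV
  1        12.50        12.0337        12.0337
  2        12.50        11.5848        23.1696
  3        12.50        11.1526        33.4579
  4     5,012.50     4,305.3676    17,221.4704
  Σ                  4,340.1387    17,290.1315
P = 4,340.1387; D_Mac = 3.98377 half-year periods = 1.99189 yrs; D_mod = 1.91758 yrs.
DV01 ≈ 1.91758 × 4,340.1387 × 0.0001 = 0.832257.

¥0.832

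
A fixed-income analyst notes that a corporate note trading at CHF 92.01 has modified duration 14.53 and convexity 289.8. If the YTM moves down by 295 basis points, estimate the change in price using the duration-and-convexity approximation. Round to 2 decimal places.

+CHF 51.04

Duration effect: -D_mod·Δy = -14.53 × (-0.0295) = +0.428635
Convexity effect: ½·C·(Δy)² = 0.5 × 289.8 × (-0.0295)² = +0.126099225
ΔP/P ≈ +0.428635 + 0.126099225 = +0.554734225
ΔP ≈ 92.01 × (+0.554734225) = +51.04109604225.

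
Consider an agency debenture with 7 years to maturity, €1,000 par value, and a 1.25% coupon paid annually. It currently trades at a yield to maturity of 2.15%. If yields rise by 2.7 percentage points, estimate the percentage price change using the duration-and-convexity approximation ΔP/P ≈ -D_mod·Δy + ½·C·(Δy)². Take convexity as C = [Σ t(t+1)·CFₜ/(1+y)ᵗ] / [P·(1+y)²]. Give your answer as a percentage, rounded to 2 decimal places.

-15.95%

With y = 0.0215:
  t   CF        PV=CF/(1+0.0215)^t    t·PV        t(t+1)·PV
  1        12.50        12.2369        12.2369          24.4738
  2        12.50        11.9794        23.9587          71.8761
  3        12.50        11.7272        35.1816         140.7266
  4        12.50        11.4804        45.9215         229.6077
  5        12.50        11.2388        56.1938         337.1626
  6        12.50        11.0022        66.0132         462.0927
  7     1,012.50       872.4217     6,106.9516      48,855.6125
  Σ                    942.0865     6,346.4574      50,121.5520
P = 942.0865; D_Mac = 6.73660 yrs; D_mod = 6.59481 yrs; C = 50.98671.
Duration effect: -6.59481 × (+0.027) = -0.178060
Convexity effect: 0.5 × 50.98671 × (0.027)² = +0.0185847
ΔP/P ≈ -0.178060 + 0.0185847 = -0.159475 = -15.9475%.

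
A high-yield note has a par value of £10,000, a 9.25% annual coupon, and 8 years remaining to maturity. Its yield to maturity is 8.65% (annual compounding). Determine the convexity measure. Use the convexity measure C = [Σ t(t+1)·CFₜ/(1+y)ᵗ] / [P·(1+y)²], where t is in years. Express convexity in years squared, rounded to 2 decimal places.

41.33

With y = 0.0865:
  t   CF        PV=CF/(1+0.0865)^t    t·PV        t(t+1)·PV
  1       925.00       851.3576       851.3576       1,702.7151
  2       925.00       783.5781     1,567.1561       4,701.4684
  3       925.00       721.1947     2,163.5842       8,654.3367
  4       925.00       663.7779     2,655.1117      13,275.5587
  5       925.00       610.9323     3,054.6614      18,327.9687
  6       925.00       562.2939     3,373.7632      23,616.3425
  7       925.00       517.5277     3,622.6941      28,981.5524
  8    10,925.00     5,625.7911    45,006.3287     405,056.9580
  Σ                 10,336.4533    62,294.6570     504,316.9005
P = 10,336.4533.
Convexity = Σ t(t+1)·PV / [P·(1+y)²] = 504,316.9005 / (10,336.4533 × 1.180482) = 41.33068.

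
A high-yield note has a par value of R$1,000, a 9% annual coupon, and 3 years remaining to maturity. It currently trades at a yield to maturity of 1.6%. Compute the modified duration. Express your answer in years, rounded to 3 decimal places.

Periodic yield y = 0.016. First find Macaulay duration:
  t   CF        PV=CF/(1+0.016)^t    t·PV
  1        90.00        88.5827        88.5827
  2        90.00        87.1877       174.3753
  3     1,090.00     1,039.3106     3,117.9319
  Σ                  1,215.0810     3,380.8900
P = 1,215.0810; Macaulay duration = 3,380.8900 / 1,215.0810 = 2.78244 years.
Modified duration = D_Mac / (1 + y) = 2.78244 / 1.016 = 2.73862 years.

2.739 years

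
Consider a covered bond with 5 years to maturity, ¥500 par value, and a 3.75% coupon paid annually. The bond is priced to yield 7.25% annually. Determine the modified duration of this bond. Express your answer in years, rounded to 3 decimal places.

Periodic yield y = 0.0725. First find Macaulay duration:
  t   CF        PV=CF/(1+0.0725)^t    t·PV
  1        18.75        17.4825        17.4825
  2        18.75        16.3007        32.6014
  3        18.75        15.1988        45.5964
  4        18.75        14.1714        56.6855
  5       518.75       365.5709     1,827.8544
  Σ                    428.7243     1,980.2203
P = 428.7243; Macaulay duration = 1,980.2203 / 428.7243 = 4.61887 years.
Modified duration = D_Mac / (1 + y) = 4.61887 / 1.0725 = 4.30664 years.

4.307 years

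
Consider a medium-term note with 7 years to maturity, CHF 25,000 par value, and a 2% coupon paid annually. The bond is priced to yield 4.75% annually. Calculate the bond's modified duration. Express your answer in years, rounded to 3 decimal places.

Periodic yield y = 0.0475. First find Macaulay duration:
  t   CF        PV=CF/(1+0.0475)^t    t·PV
  1       500.00       477.3270       477.3270
  2       500.00       455.6821       911.3641
  3       500.00       435.0187     1,305.0560
  4       500.00       415.2923     1,661.1692
  5       500.00       396.4604     1,982.3021
  6       500.00       378.4825     2,270.8951
  7    25,500.00    18,427.3107   128,991.1750
  Σ                 20,985.5737   137,599.2886
P = 20,985.5737; Macaulay duration = 137,599.2886 / 20,985.5737 = 6.55685 years.
Modified duration = D_Mac / (1 + y) = 6.55685 / 1.0475 = 6.25952 years.

6.260 years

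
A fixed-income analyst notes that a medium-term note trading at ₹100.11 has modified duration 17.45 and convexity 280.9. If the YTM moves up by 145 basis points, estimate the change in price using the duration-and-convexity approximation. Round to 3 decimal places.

Duration effect: -D_mod·Δy = -17.45 × (+0.0145) = -0.253025
Convexity effect: ½·C·(Δy)² = 0.5 × 280.9 × (0.0145)² = +0.0295296125
ΔP/P ≈ -0.253025 + 0.0295296125 = -0.2234953875
ΔP ≈ 100.11 × (-0.2234953875) = -22.374123242625.

-₹22.374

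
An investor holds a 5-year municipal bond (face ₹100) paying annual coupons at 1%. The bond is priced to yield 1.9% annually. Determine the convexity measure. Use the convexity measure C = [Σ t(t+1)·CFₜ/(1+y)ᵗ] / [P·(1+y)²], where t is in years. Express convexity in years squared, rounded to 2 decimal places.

28.12

With y = 0.019:
  t   CF        PV=CF/(1+0.019)^t    t·PV        t(t+1)·PV
  1         1.00         0.9814         0.9814           1.9627
  2         1.00         0.9631         1.9261           5.7783
  3         1.00         0.9451         2.8353          11.3412
  4         1.00         0.9275         3.7099          18.5495
  5       101.00        91.9286       459.6428       2,757.8568
  Σ                     95.7455       469.0955       2,795.4886
P = 95.7455.
Convexity = Σ t(t+1)·PV / [P·(1+y)²] = 2,795.4886 / (95.7455 × 1.038361) = 28.11841.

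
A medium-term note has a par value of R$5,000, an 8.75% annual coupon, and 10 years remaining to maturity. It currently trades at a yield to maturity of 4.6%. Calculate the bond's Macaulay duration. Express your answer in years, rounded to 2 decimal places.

7.47 years

Periodic yield y = 0.046. Discount each cash flow and weight by its year:
  t   CF        PV=CF/(1+0.046)^t    t·PV
  1       437.50       418.2600       418.2600
  2       437.50       399.8662       799.7324
  3       437.50       382.2813     1,146.8438
  4       437.50       365.4697     1,461.8786
  5       437.50       349.3974     1,746.9869
  6       437.50       334.0319     2,004.1914
  7       437.50       319.3422     2,235.3952
  8       437.50       305.2984     2,442.3875
  9       437.50       291.8723     2,626.8508
  10    5,437.50     3,468.0266    34,680.2664
  Σ                  6,633.8460    49,562.7929
Price P = Σ PV = 6,633.8460.
Macaulay duration = Σ(t·PV) / P = 49,562.7929 / 6,633.8460 = 7.47120 years.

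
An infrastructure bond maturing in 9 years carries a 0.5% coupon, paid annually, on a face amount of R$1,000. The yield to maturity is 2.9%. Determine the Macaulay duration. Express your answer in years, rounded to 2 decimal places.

Periodic yield y = 0.029. Discount each cash flow and weight by its year:
  t   CF        PV=CF/(1+0.029)^t    t·PV
  1         5.00         4.8591         4.8591
  2         5.00         4.7221         9.4443
  3         5.00         4.5891        13.7672
  4         5.00         4.4597        17.8389
  5         5.00         4.3340        21.6702
  6         5.00         4.2119        25.2714
  7         5.00         4.0932        28.6524
  8         5.00         3.9778        31.8227
  9     1,005.00       777.0119     6,993.1074
  Σ                    812.2589     7,146.4335
Price P = Σ PV = 812.2589.
Macaulay duration = Σ(t·PV) / P = 7,146.4335 / 812.2589 = 8.79822 years.

8.80 years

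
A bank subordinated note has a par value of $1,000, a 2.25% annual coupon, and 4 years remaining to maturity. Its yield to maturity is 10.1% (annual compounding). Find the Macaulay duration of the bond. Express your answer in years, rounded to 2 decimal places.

Periodic yield y = 0.101. Discount each cash flow and weight by its year:
  t   CF        PV=CF/(1+0.101)^t    t·PV
  1        22.50        20.4360        20.4360
  2        22.50        18.5613        37.1226
  3        22.50        16.8586        50.5757
  4     1,022.50       695.8475     2,783.3898
  Σ                    751.7033     2,891.5240
Price P = Σ PV = 751.7033.
Macaulay duration = Σ(t·PV) / P = 2,891.5240 / 751.7033 = 3.84663 years.

3.85 years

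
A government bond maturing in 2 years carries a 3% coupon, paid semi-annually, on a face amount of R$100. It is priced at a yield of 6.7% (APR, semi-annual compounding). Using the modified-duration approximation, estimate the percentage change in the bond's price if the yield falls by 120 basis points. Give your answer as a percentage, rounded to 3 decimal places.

Periodic yield y = 0.0335. Modified duration first:
  t   CF        PV=CF/(1+0.0335)^t    t·PV
  1         1.50         1.4514         1.4514
  2         1.50         1.4043         2.8087
  3         1.50         1.3588         4.0764
  4       101.50        88.9660       355.8640
  Σ                     93.1805       364.2005
P = 93.1805; D_Mac = 3.90855 half-year periods = 1.95427 yrs; D_mod = 1.95427/(1+0.0335) = 1.89093 yrs.
ΔP/P ≈ -D_mod · Δy = -1.89093 × (-0.012) = +0.022691 = +2.2691%.

+2.269%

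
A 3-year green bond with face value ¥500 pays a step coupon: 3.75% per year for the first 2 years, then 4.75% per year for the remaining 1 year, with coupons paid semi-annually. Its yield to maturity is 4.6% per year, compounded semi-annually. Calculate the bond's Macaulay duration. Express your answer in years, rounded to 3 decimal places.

2.862 years

Periodic yield y = 0.023. Discount each cash flow and weight by its period:
  t   CF        PV=CF/(1+0.023)^t    t·PV
  1        9.375         9.1642         9.1642
  2        9.375         8.9582        17.9164
  3        9.375         8.7568        26.2703
  4        9.375         8.5599        34.2396
  5       11.875        10.5988        52.9938
  6      511.875       446.5912     2,679.5469
  Σ                    492.6290     2,820.1313
Price P = Σ PV = 492.6290.
Macaulay duration = Σ(t·PV) / P = 2,820.1313 / 492.6290 = 5.72466 half-year periods.
In years: 5.72466 / 2 = 2.86233 years.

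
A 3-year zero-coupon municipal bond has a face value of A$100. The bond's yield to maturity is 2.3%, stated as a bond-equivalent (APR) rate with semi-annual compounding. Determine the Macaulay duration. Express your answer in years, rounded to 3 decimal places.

A zero-coupon bond has a single cash flow at maturity, so its Macaulay duration equals its maturity: 3 years.
(Equivalently: 6 semi-annual periods ÷ 2 = 3 years.)

3.000 years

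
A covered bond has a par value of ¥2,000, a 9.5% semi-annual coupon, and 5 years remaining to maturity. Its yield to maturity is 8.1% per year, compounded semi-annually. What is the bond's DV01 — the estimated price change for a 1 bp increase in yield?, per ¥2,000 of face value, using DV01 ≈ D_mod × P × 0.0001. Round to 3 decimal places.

Periodic yield y = 0.0405.
  t   CF        PV=CF/(1+0.0405)^t    t·PV
  1        95.00        91.3023        91.3023
  2        95.00        87.7484       175.4969
  3        95.00        84.3330       252.9989
  4        95.00        81.0504       324.2017
  5        95.00        77.8956       389.4782
  6        95.00        74.8637       449.1820
  7        95.00        71.9497       503.6479
  8        95.00        69.1492       553.1933
  9        95.00        66.4576       598.1187
  10    2,095.00     1,408.5205    14,085.2053
  Σ                  2,113.2704    17,422.8252
P = 2,113.2704; D_Mac = 8.24448 half-year periods = 4.12224 yrs; D_mod = 3.96179 yrs.
DV01 ≈ 3.96179 × 2,113.2704 × 0.0001 = 0.837233.

¥0.837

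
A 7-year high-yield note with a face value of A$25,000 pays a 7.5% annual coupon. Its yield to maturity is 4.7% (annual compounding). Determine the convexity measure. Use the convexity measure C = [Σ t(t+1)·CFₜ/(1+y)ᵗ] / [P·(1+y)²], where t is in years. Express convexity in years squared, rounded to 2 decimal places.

With y = 0.047:
  t   CF        PV=CF/(1+0.047)^t    t·PV        t(t+1)·PV
  1     1,875.00     1,790.8309     1,790.8309       3,581.6619
  2     1,875.00     1,710.4403     3,420.8805      10,262.6415
  3     1,875.00     1,633.6583     4,900.9749      19,603.8998
  4     1,875.00     1,560.3231     6,241.2925      31,206.4625
  5     1,875.00     1,490.2800     7,451.3998      44,708.3990
  6     1,875.00     1,423.3811     8,540.2863      59,782.0044
  7    26,875.00    19,485.9553   136,401.6869   1,091,213.4948
  Σ                 29,094.8689   168,747.3519   1,260,358.5640
P = 29,094.8689.
Convexity = Σ t(t+1)·PV / [P·(1+y)²] = 1,260,358.5640 / (29,094.8689 × 1.096209) = 39.51703.

39.52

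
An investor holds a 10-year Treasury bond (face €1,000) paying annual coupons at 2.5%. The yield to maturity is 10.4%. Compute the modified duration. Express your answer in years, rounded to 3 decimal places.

7.671 years

Periodic yield y = 0.104. First find Macaulay duration:
  t   CF        PV=CF/(1+0.104)^t    t·PV
  1        25.00        22.6449        22.6449
  2        25.00        20.5117        41.0234
  3        25.00        18.5794        55.7383
  4        25.00        16.8292        67.3168
  5        25.00        15.2438        76.2192
  6        25.00        13.8078        82.8470
  7        25.00        12.5071        87.5497
  8        25.00        11.3289        90.6311
  9        25.00        10.2617        92.3551
  10    1,025.00       381.0949     3,810.9490
  Σ                    522.8095     4,427.2746
P = 522.8095; Macaulay duration = 4,427.2746 / 522.8095 = 8.46824 years.
Modified duration = D_Mac / (1 + y) = 8.46824 / 1.104 = 7.67050 years.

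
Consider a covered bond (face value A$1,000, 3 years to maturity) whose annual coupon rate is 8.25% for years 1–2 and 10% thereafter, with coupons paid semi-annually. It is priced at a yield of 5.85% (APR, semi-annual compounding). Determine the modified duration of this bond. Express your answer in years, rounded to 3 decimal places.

2.651 years

Periodic yield y = 0.02925. First find Macaulay duration:
  t   CF        PV=CF/(1+0.02925)^t    t·PV
  1        41.25        40.0777        40.0777
  2        41.25        38.9388        77.8775
  3        41.25        37.8322       113.4965
  4        41.25        36.7570       147.0281
  5        50.00        43.2878       216.4391
  6     1,050.00       883.2101     5,299.2608
  Σ                  1,080.1037     5,894.1798
P = 1,080.1037; Macaulay duration = 5,894.1798 / 1,080.1037 = 5.45705 half-year periods = 2.72853 years.
Modified duration = D_Mac / (1 + y) = 2.72853 / 1.02925 = 2.65098 years.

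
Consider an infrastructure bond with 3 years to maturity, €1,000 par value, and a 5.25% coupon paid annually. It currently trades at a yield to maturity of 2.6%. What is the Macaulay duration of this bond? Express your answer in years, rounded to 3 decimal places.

Periodic yield y = 0.026. Discount each cash flow and weight by its year:
  t   CF        PV=CF/(1+0.026)^t    t·PV
  1        52.50        51.1696        51.1696
  2        52.50        49.8729        99.7458
  3     1,052.50       974.4959     2,923.4877
  Σ                  1,075.5384     3,074.4031
Price P = Σ PV = 1,075.5384.
Macaulay duration = Σ(t·PV) / P = 3,074.4031 / 1,075.5384 = 2.85848 years.

2.858 years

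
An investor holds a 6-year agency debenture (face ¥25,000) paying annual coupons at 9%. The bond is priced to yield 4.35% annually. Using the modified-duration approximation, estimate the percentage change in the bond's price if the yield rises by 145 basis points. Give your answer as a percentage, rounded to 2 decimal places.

Periodic yield y = 0.0435. Modified duration first:
  t   CF        PV=CF/(1+0.0435)^t    t·PV
  1     2,250.00     2,156.2051     2,156.2051
  2     2,250.00     2,066.3202     4,132.6403
  3     2,250.00     1,980.1822     5,940.5467
  4     2,250.00     1,897.6351     7,590.5404
  5     2,250.00     1,818.5291     9,092.6454
  6    27,250.00    21,106.2844   126,637.7065
  Σ                 31,025.1561   155,550.2844
P = 31,025.1561; D_Mac = 5.01368 yrs; D_mod = 5.01368/(1+0.0435) = 4.80468 yrs.
ΔP/P ≈ -D_mod · Δy = -4.80468 × (+0.0145) = -0.069668 = -6.9668%.

-6.97%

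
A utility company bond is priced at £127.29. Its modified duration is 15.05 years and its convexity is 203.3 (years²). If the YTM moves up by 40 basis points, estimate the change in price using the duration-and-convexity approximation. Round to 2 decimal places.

Duration effect: -D_mod·Δy = -15.05 × (+0.004) = -0.060200
Convexity effect: ½·C·(Δy)² = 0.5 × 203.3 × (0.004)² = +0.0016264
ΔP/P ≈ -0.060200 + 0.0016264 = -0.0585736
ΔP ≈ 127.29 × (-0.0585736) = -7.455833544.

-£7.46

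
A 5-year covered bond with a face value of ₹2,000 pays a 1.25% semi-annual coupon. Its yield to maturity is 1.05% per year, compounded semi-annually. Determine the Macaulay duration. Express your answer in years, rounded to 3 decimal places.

4.863 years

Periodic yield y = 0.00525. Discount each cash flow and weight by its period:
  t   CF        PV=CF/(1+0.00525)^t    t·PV
  1        12.50        12.4347        12.4347
  2        12.50        12.3698        24.7396
  3        12.50        12.3052        36.9155
  4        12.50        12.2409        48.9636
  5        12.50        12.1770        60.8849
  6        12.50        12.1134        72.6803
  7        12.50        12.0501        84.3509
  8        12.50        11.9872        95.8975
  9        12.50        11.9246       107.3213
  10    2,012.50     1,909.8316    19,098.3158
  Σ                  2,019.4344    19,642.5041
Price P = Σ PV = 2,019.4344.
Macaulay duration = Σ(t·PV) / P = 19,642.5041 / 2,019.4344 = 9.72674 half-year periods.
In years: 9.72674 / 2 = 4.86337 years.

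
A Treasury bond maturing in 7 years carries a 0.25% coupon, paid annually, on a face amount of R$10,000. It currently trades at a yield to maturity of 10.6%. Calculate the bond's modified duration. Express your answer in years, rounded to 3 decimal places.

6.257 years

Periodic yield y = 0.106. First find Macaulay duration:
  t   CF        PV=CF/(1+0.106)^t    t·PV
  1        25.00        22.6040        22.6040
  2        25.00        20.4376        40.8752
  3        25.00        18.4788        55.4365
  4        25.00        16.7078        66.8312
  5        25.00        15.1065        75.5326
  6        25.00        13.6587        81.9522
  7    10,025.00     4,952.2036    34,665.4253
  Σ                  5,059.1970    35,008.6570
P = 5,059.1970; Macaulay duration = 35,008.6570 / 5,059.1970 = 6.91980 years.
Modified duration = D_Mac / (1 + y) = 6.91980 / 1.106 = 6.25660 years.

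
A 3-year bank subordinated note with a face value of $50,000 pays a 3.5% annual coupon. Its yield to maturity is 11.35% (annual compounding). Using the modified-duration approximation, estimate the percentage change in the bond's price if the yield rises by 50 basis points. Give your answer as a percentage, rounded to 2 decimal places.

Periodic yield y = 0.1135. Modified duration first:
  t   CF        PV=CF/(1+0.1135)^t    t·PV
  1     1,750.00     1,571.6210     1,571.6210
  2     1,750.00     1,411.4244     2,822.8487
  3    51,750.00    37,483.4615   112,450.3845
  Σ                 40,466.5069   116,844.8542
P = 40,466.5069; D_Mac = 2.88745 yrs; D_mod = 2.88745/(1+0.1135) = 2.59313 yrs.
ΔP/P ≈ -D_mod · Δy = -2.59313 × (+0.005) = -0.012966 = -1.2966%.

-1.30%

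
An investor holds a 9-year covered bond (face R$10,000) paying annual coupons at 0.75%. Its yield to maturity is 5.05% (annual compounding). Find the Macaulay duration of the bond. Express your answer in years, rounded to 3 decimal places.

Periodic yield y = 0.0505. Discount each cash flow and weight by its year:
  t   CF        PV=CF/(1+0.0505)^t    t·PV
  1        75.00        71.3946        71.3946
  2        75.00        67.9625       135.9249
  3        75.00        64.6954       194.0861
  4        75.00        61.5853       246.3412
  5        75.00        58.6247       293.1237
  6        75.00        55.8065       334.8391
  7        75.00        53.1238       371.8664
  8        75.00        50.5700       404.5599
  9    10,075.00     6,466.6677    58,200.0092
  Σ                  6,950.4304    60,252.1451
Price P = Σ PV = 6,950.4304.
Macaulay duration = Σ(t·PV) / P = 60,252.1451 / 6,950.4304 = 8.66884 years.

8.669 years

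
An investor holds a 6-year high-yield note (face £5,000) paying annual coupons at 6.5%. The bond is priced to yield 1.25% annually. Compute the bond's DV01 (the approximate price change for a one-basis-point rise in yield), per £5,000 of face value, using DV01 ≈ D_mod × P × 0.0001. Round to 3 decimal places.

£3.389

Periodic yield y = 0.0125.
  t   CF        PV=CF/(1+0.0125)^t    t·PV
  1       325.00       320.9877       320.9877
  2       325.00       317.0248       634.0497
  3       325.00       313.1110       939.3329
  4       325.00       309.2454     1,236.9816
  5       325.00       305.4275     1,527.1377
  6     5,325.00     4,942.5312    29,655.1873
  Σ                  6,508.3276    34,313.6768
P = 6,508.3276; D_Mac = 5.27227 yrs; D_mod = 5.20718 yrs.
DV01 ≈ 5.20718 × 6,508.3276 × 0.0001 = 3.389005.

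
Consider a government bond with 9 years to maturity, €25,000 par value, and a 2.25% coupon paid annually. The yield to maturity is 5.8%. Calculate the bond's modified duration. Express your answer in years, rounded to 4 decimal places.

Periodic yield y = 0.058. First find Macaulay duration:
  t   CF        PV=CF/(1+0.058)^t    t·PV
  1       562.50       531.6635       531.6635
  2       562.50       502.5175     1,005.0350
  3       562.50       474.9693     1,424.9078
  4       562.50       448.9313     1,795.7251
  5       562.50       424.3207     2,121.6034
  6       562.50       401.0592     2,406.3554
  7       562.50       379.0730     2,653.5110
  8       562.50       358.2921     2,866.3365
  9    25,562.50    15,389.7766   138,507.9895
  Σ                 18,910.6032   153,313.1272
P = 18,910.6032; Macaulay duration = 153,313.1272 / 18,910.6032 = 8.10726 years.
Modified duration = D_Mac / (1 + y) = 8.10726 / 1.058 = 7.66281 years.

7.6628 years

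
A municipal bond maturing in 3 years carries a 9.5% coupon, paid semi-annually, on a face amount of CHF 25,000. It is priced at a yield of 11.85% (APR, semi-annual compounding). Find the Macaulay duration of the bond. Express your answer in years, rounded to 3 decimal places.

2.669 years

Periodic yield y = 0.05925. Discount each cash flow and weight by its period:
  t   CF        PV=CF/(1+0.05925)^t    t·PV
  1     1,187.50     1,121.0762     1,121.0762
  2     1,187.50     1,058.3679     2,116.7359
  3     1,187.50       999.1673     2,997.5018
  4     1,187.50       943.2780     3,773.1122
  5     1,187.50       890.5150     4,452.5752
  6    26,187.50    18,539.7214   111,238.3286
  Σ                 23,552.1259   125,699.3298
Price P = Σ PV = 23,552.1259.
Macaulay duration = Σ(t·PV) / P = 125,699.3298 / 23,552.1259 = 5.33707 half-year periods.
In years: 5.33707 / 2 = 2.66853 years.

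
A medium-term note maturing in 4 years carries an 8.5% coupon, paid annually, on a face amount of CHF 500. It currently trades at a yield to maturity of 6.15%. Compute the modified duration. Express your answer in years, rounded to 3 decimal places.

3.366 years

Periodic yield y = 0.0615. First find Macaulay duration:
  t   CF        PV=CF/(1+0.0615)^t    t·PV
  1        42.50        40.0377        40.0377
  2        42.50        37.7180        75.4360
  3        42.50        35.5328       106.5983
  4       542.50       427.2871     1,709.1483
  Σ                    540.5755     1,931.2203
P = 540.5755; Macaulay duration = 1,931.2203 / 540.5755 = 3.57253 years.
Modified duration = D_Mac / (1 + y) = 3.57253 / 1.0615 = 3.36555 years.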